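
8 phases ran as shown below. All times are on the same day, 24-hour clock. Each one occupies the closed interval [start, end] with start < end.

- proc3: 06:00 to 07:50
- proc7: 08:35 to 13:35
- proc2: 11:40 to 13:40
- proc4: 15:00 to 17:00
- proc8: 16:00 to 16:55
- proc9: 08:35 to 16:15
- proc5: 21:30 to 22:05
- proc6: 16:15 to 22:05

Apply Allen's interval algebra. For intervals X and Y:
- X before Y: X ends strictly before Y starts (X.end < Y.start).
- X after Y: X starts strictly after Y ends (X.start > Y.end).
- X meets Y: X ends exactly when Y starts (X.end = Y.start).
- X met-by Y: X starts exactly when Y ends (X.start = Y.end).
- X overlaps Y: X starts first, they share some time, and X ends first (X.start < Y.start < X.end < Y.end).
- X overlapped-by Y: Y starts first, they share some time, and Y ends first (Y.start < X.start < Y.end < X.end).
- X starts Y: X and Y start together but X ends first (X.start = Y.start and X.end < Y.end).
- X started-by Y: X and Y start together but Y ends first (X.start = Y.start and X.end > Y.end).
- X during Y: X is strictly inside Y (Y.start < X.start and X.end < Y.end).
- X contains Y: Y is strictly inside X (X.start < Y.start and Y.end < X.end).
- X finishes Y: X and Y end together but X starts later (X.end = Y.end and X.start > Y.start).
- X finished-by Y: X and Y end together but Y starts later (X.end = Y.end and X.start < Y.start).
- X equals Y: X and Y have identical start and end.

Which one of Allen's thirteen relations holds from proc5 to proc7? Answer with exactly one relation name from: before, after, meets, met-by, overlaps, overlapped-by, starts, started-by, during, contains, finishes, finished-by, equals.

proc5 = [21:30, 22:05]; proc7 = [08:35, 13:35].
Compare endpoints: proc5.start > proc7.start, proc5.start > proc7.end, proc5.end > proc7.start, proc5.end > proc7.end.
That pattern is 'after'.

after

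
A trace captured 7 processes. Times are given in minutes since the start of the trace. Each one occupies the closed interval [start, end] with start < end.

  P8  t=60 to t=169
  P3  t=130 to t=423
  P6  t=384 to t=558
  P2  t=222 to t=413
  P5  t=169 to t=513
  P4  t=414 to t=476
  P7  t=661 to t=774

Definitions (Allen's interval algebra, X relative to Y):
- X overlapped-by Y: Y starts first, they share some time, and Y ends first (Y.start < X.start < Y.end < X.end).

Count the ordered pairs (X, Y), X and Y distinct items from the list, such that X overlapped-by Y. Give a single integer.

Checking all 42 ordered pairs for relation 'overlapped-by'; matching pairs in alphabetical order:
(P3, P8): P3 overlapped-by P8 ✓
(P4, P3): P4 overlapped-by P3 ✓
(P5, P3): P5 overlapped-by P3 ✓
(P6, P2): P6 overlapped-by P2 ✓
(P6, P3): P6 overlapped-by P3 ✓
(P6, P5): P6 overlapped-by P5 ✓
Count: 6.

6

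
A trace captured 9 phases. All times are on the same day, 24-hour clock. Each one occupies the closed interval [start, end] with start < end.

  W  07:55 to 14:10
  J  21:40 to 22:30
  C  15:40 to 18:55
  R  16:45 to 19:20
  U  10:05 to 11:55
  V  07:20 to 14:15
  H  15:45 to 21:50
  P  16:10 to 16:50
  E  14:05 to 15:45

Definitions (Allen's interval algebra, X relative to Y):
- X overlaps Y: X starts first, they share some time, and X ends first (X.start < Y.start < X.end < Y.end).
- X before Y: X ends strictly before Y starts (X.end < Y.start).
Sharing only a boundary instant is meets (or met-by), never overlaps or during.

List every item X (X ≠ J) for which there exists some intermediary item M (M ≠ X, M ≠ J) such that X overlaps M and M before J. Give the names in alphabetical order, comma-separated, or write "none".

Target J = [21:40, 22:30].
Intermediaries M with M before J: C, E, P, R, U, V, W.
Via C — items with X overlaps C: E.
Via E — items with X overlaps E: V, W.
Via P — items with X overlaps P: none.
Via R — items with X overlaps R: C, P.
Via U — items with X overlaps U: none.
Via V — items with X overlaps V: none.
Via W — items with X overlaps W: none.
Union: C, E, P, V, W.

C, E, P, V, W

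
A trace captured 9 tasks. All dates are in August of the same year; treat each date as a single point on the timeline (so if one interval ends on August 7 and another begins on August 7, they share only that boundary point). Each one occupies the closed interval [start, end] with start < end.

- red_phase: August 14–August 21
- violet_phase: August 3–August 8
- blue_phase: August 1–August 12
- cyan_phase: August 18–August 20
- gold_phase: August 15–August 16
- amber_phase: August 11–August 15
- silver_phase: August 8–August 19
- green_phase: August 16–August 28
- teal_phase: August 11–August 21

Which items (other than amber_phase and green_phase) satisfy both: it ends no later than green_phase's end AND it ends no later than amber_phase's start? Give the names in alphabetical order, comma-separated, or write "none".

violet_phase

Conditions: its end is no later than green_phase's end (X.end <= August 28) AND its end is no later than amber_phase's start (X.end <= August 11).
blue_phase: end August 12 <= August 28? ✓; end August 12 <= August 11? ✗ → no.
cyan_phase: end August 20 <= August 28? ✓; end August 20 <= August 11? ✗ → no.
gold_phase: end August 16 <= August 28? ✓; end August 16 <= August 11? ✗ → no.
red_phase: end August 21 <= August 28? ✓; end August 21 <= August 11? ✗ → no.
silver_phase: end August 19 <= August 28? ✓; end August 19 <= August 11? ✗ → no.
teal_phase: end August 21 <= August 28? ✓; end August 21 <= August 11? ✗ → no.
violet_phase: end August 8 <= August 28? ✓; end August 8 <= August 11? ✓ → yes.
Result: violet_phase.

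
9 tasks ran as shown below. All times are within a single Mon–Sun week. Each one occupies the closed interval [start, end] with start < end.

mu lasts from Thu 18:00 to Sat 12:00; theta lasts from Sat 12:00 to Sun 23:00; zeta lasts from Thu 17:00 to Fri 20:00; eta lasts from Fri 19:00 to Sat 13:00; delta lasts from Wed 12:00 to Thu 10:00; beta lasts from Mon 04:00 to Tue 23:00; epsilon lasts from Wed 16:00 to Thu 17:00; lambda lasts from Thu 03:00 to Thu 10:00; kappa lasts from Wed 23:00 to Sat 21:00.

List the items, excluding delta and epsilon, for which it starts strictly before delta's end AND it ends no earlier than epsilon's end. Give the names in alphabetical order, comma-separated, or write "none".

kappa

Conditions: its start is strictly before delta's end (X.start < Thu 10:00) AND its end is no earlier than epsilon's end (X.end >= Thu 17:00).
beta: start Mon 04:00 < Thu 10:00? ✓; end Tue 23:00 >= Thu 17:00? ✗ → no.
eta: start Fri 19:00 < Thu 10:00? ✗; end Sat 13:00 >= Thu 17:00? ✓ → no.
kappa: start Wed 23:00 < Thu 10:00? ✓; end Sat 21:00 >= Thu 17:00? ✓ → yes.
lambda: start Thu 03:00 < Thu 10:00? ✓; end Thu 10:00 >= Thu 17:00? ✗ → no.
mu: start Thu 18:00 < Thu 10:00? ✗; end Sat 12:00 >= Thu 17:00? ✓ → no.
theta: start Sat 12:00 < Thu 10:00? ✗; end Sun 23:00 >= Thu 17:00? ✓ → no.
zeta: start Thu 17:00 < Thu 10:00? ✗; end Fri 20:00 >= Thu 17:00? ✓ → no.
Result: kappa.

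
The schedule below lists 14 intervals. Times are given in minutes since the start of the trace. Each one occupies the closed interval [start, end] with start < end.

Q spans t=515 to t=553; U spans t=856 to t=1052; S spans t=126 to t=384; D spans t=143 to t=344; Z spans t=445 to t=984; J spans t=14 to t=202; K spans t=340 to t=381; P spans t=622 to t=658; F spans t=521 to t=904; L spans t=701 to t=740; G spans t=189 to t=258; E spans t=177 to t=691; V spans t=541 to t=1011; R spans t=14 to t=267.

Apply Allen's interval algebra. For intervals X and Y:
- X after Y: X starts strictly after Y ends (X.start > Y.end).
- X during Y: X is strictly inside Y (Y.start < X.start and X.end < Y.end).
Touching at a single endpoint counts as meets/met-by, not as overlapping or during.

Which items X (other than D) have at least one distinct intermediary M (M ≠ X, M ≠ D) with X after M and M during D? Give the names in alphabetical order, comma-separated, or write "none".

F, K, L, P, Q, U, V, Z

Target D = [t=143, t=344].
Intermediaries M with M during D: G.
Via G — items with X after G: F, K, L, P, Q, U, V, Z.
Union: F, K, L, P, Q, U, V, Z.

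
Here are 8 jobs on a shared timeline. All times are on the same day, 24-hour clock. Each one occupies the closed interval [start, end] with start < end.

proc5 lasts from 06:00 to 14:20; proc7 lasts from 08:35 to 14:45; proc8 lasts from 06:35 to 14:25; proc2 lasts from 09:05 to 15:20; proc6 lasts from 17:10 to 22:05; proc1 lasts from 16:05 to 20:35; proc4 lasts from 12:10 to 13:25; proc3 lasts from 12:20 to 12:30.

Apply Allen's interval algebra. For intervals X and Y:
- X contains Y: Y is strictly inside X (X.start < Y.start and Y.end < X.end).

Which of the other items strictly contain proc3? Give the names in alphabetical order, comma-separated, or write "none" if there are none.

Target proc3 = [12:20, 12:30].
proc1 [16:05, 20:35] → after → no.
proc2 [09:05, 15:20] → contains → yes.
proc4 [12:10, 13:25] → contains → yes.
proc5 [06:00, 14:20] → contains → yes.
proc6 [17:10, 22:05] → after → no.
proc7 [08:35, 14:45] → contains → yes.
proc8 [06:35, 14:25] → contains → yes.
Result: proc2, proc4, proc5, proc7, proc8.

proc2, proc4, proc5, proc7, proc8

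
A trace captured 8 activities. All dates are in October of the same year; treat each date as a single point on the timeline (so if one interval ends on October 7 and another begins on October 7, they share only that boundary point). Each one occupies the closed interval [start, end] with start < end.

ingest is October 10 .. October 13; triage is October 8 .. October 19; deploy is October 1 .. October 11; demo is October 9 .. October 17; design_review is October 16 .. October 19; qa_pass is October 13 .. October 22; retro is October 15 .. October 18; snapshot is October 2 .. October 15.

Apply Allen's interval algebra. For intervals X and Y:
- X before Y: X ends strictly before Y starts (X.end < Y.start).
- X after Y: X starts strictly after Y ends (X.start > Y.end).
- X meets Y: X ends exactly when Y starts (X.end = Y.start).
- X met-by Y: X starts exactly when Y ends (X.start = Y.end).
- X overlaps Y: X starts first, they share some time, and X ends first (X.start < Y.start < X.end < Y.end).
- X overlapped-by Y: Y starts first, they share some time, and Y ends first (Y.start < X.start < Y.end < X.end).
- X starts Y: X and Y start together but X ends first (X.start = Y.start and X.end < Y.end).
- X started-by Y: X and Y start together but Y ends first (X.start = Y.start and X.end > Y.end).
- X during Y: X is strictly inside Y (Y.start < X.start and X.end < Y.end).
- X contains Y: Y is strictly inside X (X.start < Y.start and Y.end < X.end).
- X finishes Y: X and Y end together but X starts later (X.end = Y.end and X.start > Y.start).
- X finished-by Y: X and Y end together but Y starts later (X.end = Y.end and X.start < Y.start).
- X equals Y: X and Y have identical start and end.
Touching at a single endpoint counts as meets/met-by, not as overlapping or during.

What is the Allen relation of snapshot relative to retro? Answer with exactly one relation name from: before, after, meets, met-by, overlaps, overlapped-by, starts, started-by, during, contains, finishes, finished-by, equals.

snapshot = [October 2, October 15]; retro = [October 15, October 18].
Compare endpoints: snapshot.start < retro.start, snapshot.start < retro.end, snapshot.end = retro.start, snapshot.end < retro.end.
That pattern is 'meets'.

meets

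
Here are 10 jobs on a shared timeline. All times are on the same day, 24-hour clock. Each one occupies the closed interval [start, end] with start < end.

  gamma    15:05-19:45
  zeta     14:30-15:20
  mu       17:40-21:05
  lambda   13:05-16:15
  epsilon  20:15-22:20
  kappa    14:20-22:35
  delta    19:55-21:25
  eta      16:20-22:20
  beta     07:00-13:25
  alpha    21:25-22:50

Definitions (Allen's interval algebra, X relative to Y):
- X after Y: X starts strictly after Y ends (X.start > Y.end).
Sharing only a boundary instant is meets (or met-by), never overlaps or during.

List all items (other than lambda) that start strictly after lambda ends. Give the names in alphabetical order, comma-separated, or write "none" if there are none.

alpha, delta, epsilon, eta, mu

Target lambda = [13:05, 16:15].
alpha [21:25, 22:50] → after → yes.
beta [07:00, 13:25] → overlaps → no.
delta [19:55, 21:25] → after → yes.
epsilon [20:15, 22:20] → after → yes.
eta [16:20, 22:20] → after → yes.
gamma [15:05, 19:45] → overlapped-by → no.
kappa [14:20, 22:35] → overlapped-by → no.
mu [17:40, 21:05] → after → yes.
zeta [14:30, 15:20] → during → no.
Result: alpha, delta, epsilon, eta, mu.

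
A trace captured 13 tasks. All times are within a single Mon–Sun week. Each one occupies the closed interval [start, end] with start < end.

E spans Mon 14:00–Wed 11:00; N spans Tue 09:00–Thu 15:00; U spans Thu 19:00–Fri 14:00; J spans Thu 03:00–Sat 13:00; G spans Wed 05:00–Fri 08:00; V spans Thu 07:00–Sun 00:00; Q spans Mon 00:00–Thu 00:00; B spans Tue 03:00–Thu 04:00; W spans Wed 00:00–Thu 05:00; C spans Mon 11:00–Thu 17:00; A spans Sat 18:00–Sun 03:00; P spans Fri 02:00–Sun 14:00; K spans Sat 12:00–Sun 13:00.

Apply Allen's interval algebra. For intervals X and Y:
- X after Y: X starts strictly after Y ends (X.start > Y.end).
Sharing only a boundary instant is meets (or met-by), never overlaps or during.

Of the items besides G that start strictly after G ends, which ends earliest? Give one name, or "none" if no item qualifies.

Target G = [Wed 05:00, Fri 08:00].
A [Sat 18:00, Sun 03:00] → after → candidate.
B [Tue 03:00, Thu 04:00] → overlaps → excluded.
C [Mon 11:00, Thu 17:00] → overlaps → excluded.
E [Mon 14:00, Wed 11:00] → overlaps → excluded.
J [Thu 03:00, Sat 13:00] → overlapped-by → excluded.
K [Sat 12:00, Sun 13:00] → after → candidate.
N [Tue 09:00, Thu 15:00] → overlaps → excluded.
P [Fri 02:00, Sun 14:00] → overlapped-by → excluded.
Q [Mon 00:00, Thu 00:00] → overlaps → excluded.
U [Thu 19:00, Fri 14:00] → overlapped-by → excluded.
V [Thu 07:00, Sun 00:00] → overlapped-by → excluded.
W [Wed 00:00, Thu 05:00] → overlaps → excluded.
Among candidates, earliest end is Sun 03:00 → A.

A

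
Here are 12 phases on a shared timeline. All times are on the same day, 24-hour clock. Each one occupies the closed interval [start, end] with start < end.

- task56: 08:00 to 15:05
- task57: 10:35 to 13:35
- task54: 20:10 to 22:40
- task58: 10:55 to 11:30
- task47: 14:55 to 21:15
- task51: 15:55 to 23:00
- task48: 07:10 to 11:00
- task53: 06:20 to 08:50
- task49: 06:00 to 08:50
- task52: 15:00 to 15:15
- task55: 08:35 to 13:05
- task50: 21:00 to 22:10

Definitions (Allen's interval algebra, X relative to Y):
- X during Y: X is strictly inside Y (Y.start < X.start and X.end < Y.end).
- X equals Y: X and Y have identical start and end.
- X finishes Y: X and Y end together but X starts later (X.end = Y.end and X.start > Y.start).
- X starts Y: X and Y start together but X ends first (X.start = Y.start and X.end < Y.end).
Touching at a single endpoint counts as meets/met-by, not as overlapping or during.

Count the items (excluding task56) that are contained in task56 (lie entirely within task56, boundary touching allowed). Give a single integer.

3

Target task56 = [08:00, 15:05].
task47 [14:55, 21:15] → overlapped-by → no.
task48 [07:10, 11:00] → overlaps → no.
task49 [06:00, 08:50] → overlaps → no.
task50 [21:00, 22:10] → after → no.
task51 [15:55, 23:00] → after → no.
task52 [15:00, 15:15] → overlapped-by → no.
task53 [06:20, 08:50] → overlaps → no.
task54 [20:10, 22:40] → after → no.
task55 [08:35, 13:05] → during → counts.
task57 [10:35, 13:35] → during → counts.
task58 [10:55, 11:30] → during → counts.
Total: 3.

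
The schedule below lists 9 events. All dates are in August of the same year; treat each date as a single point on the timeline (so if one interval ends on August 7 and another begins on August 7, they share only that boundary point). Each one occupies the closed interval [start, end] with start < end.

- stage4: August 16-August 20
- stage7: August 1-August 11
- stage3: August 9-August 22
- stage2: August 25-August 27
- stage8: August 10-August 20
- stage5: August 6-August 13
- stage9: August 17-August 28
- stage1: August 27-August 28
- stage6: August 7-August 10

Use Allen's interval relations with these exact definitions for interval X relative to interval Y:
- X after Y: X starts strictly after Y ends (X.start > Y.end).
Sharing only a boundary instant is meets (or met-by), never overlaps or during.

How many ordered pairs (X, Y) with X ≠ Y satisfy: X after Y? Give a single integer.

Checking all 72 ordered pairs for relation 'after'; matching pairs in alphabetical order:
(stage1, stage3): stage1 after stage3 ✓
(stage1, stage4): stage1 after stage4 ✓
(stage1, stage5): stage1 after stage5 ✓
(stage1, stage6): stage1 after stage6 ✓
(stage1, stage7): stage1 after stage7 ✓
(stage1, stage8): stage1 after stage8 ✓
(stage2, stage3): stage2 after stage3 ✓
(stage2, stage4): stage2 after stage4 ✓
(stage2, stage5): stage2 after stage5 ✓
(stage2, stage6): stage2 after stage6 ✓
(stage2, stage7): stage2 after stage7 ✓
(stage2, stage8): stage2 after stage8 ✓
(stage4, stage5): stage4 after stage5 ✓
(stage4, stage6): stage4 after stage6 ✓
(stage4, stage7): stage4 after stage7 ✓
(stage9, stage5): stage9 after stage5 ✓
(stage9, stage6): stage9 after stage6 ✓
(stage9, stage7): stage9 after stage7 ✓
Count: 18.

18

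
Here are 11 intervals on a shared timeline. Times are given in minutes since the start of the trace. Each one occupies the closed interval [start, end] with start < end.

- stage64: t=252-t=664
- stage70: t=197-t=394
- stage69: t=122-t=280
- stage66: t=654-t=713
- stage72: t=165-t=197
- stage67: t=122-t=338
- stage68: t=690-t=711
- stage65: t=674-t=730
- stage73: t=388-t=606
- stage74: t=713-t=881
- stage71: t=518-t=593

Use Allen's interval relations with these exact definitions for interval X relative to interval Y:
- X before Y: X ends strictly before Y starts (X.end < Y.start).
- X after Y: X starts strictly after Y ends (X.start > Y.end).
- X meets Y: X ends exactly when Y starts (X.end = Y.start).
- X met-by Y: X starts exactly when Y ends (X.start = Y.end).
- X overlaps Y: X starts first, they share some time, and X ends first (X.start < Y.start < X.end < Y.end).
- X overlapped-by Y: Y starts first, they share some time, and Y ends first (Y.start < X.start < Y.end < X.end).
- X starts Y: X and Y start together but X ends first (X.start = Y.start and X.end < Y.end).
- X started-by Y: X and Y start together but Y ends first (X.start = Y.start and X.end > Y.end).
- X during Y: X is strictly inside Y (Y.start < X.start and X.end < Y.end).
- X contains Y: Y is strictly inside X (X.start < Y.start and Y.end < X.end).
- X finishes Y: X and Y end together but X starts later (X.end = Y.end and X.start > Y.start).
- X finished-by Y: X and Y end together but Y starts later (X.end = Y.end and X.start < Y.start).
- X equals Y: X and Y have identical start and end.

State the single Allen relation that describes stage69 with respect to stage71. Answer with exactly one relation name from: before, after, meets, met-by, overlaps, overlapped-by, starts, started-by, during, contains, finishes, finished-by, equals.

before

stage69 = [t=122, t=280]; stage71 = [t=518, t=593].
Compare endpoints: stage69.start < stage71.start, stage69.start < stage71.end, stage69.end < stage71.start, stage69.end < stage71.end.
That pattern is 'before'.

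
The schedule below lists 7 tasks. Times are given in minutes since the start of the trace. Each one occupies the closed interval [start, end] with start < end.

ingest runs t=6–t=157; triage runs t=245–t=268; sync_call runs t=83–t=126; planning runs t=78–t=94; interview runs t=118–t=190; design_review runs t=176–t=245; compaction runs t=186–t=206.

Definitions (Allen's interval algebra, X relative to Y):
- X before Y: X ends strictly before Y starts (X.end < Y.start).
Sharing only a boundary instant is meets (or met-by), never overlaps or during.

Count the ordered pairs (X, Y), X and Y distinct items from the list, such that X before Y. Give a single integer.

12

Checking all 42 ordered pairs for relation 'before'; matching pairs in alphabetical order:
(compaction, triage): compaction before triage ✓
(ingest, compaction): ingest before compaction ✓
(ingest, design_review): ingest before design_review ✓
(ingest, triage): ingest before triage ✓
(interview, triage): interview before triage ✓
(planning, compaction): planning before compaction ✓
(planning, design_review): planning before design_review ✓
(planning, interview): planning before interview ✓
(planning, triage): planning before triage ✓
(sync_call, compaction): sync_call before compaction ✓
(sync_call, design_review): sync_call before design_review ✓
(sync_call, triage): sync_call before triage ✓
Count: 12.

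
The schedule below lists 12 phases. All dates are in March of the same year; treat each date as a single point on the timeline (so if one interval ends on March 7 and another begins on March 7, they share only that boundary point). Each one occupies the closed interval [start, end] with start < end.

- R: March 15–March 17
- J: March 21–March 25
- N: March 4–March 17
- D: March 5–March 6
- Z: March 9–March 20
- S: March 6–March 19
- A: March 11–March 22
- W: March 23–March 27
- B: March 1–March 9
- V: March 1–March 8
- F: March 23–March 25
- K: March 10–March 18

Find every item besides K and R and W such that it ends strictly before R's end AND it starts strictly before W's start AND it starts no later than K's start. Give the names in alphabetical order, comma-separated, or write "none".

B, D, V

Conditions: its end is strictly before R's end (X.end < March 17) AND its start is strictly before W's start (X.start < March 23) AND its start is no later than K's start (X.start <= March 10).
A: end March 22 < March 17? ✗; start March 11 < March 23? ✓; start March 11 <= March 10? ✗ → no.
B: end March 9 < March 17? ✓; start March 1 < March 23? ✓; start March 1 <= March 10? ✓ → yes.
D: end March 6 < March 17? ✓; start March 5 < March 23? ✓; start March 5 <= March 10? ✓ → yes.
F: end March 25 < March 17? ✗; start March 23 < March 23? ✗; start March 23 <= March 10? ✗ → no.
J: end March 25 < March 17? ✗; start March 21 < March 23? ✓; start March 21 <= March 10? ✗ → no.
N: end March 17 < March 17? ✗; start March 4 < March 23? ✓; start March 4 <= March 10? ✓ → no.
S: end March 19 < March 17? ✗; start March 6 < March 23? ✓; start March 6 <= March 10? ✓ → no.
V: end March 8 < March 17? ✓; start March 1 < March 23? ✓; start March 1 <= March 10? ✓ → yes.
Z: end March 20 < March 17? ✗; start March 9 < March 23? ✓; start March 9 <= March 10? ✓ → no.
Result: B, D, V.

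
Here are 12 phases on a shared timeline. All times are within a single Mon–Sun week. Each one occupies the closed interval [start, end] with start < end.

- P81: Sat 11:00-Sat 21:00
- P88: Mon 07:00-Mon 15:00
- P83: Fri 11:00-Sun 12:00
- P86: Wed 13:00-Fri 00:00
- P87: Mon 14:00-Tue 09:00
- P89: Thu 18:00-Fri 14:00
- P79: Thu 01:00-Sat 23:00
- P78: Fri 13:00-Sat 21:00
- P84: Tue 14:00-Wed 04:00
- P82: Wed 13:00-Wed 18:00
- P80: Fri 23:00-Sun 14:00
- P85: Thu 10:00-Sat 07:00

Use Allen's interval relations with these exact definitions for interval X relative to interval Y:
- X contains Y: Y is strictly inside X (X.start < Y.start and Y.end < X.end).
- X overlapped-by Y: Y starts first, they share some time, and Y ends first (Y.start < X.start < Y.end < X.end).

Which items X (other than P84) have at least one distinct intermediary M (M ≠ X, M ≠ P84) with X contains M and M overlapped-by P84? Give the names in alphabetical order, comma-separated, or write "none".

Target P84 = [Tue 14:00, Wed 04:00].
Intermediaries M with M overlapped-by P84: none.
Union: none.

none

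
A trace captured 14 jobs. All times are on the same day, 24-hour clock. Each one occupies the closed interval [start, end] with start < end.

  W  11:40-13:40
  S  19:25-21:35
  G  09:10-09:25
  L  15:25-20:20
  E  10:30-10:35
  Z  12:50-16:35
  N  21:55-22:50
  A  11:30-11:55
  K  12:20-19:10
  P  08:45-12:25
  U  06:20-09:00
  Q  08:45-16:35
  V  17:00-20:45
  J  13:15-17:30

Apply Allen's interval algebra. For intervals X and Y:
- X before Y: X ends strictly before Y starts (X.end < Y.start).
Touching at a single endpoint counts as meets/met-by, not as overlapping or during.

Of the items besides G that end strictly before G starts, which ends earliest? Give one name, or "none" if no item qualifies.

Target G = [09:10, 09:25].
A [11:30, 11:55] → after → excluded.
E [10:30, 10:35] → after → excluded.
J [13:15, 17:30] → after → excluded.
K [12:20, 19:10] → after → excluded.
L [15:25, 20:20] → after → excluded.
N [21:55, 22:50] → after → excluded.
P [08:45, 12:25] → contains → excluded.
Q [08:45, 16:35] → contains → excluded.
S [19:25, 21:35] → after → excluded.
U [06:20, 09:00] → before → candidate.
V [17:00, 20:45] → after → excluded.
W [11:40, 13:40] → after → excluded.
Z [12:50, 16:35] → after → excluded.
Among candidates, earliest end is 09:00 → U.

U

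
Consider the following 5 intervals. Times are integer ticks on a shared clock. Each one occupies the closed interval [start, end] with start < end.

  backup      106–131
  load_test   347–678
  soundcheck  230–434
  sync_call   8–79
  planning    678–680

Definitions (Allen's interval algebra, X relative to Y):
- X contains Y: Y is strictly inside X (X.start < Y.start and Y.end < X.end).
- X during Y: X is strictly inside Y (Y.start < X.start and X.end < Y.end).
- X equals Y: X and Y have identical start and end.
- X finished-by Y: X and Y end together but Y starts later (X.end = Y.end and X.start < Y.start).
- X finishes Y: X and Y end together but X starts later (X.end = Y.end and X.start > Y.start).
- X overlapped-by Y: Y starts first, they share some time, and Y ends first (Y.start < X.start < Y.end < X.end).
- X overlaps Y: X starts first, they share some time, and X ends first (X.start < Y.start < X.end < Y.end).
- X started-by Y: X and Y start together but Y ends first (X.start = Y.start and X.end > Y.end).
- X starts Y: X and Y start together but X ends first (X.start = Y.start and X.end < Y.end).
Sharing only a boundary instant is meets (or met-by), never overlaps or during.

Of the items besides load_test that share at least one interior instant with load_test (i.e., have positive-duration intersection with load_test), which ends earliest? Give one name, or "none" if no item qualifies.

soundcheck

Target load_test = [347, 678].
backup [106, 131] → before → excluded.
planning [678, 680] → met-by → excluded.
soundcheck [230, 434] → overlaps → candidate.
sync_call [8, 79] → before → excluded.
Among candidates, earliest end is 434 → soundcheck.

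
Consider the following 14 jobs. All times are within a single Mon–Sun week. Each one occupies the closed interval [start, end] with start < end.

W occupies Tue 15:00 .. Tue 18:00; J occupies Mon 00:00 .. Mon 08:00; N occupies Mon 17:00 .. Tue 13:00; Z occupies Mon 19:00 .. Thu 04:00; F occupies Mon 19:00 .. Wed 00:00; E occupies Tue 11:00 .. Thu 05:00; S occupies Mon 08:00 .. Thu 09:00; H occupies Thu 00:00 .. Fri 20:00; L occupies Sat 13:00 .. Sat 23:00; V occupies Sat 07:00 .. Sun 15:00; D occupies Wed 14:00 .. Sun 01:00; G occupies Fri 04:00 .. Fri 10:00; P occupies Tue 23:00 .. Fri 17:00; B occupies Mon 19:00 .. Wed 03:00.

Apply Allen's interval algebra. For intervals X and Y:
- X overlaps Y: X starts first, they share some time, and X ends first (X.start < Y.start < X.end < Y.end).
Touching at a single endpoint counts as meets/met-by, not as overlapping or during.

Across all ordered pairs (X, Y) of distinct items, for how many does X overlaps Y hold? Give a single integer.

Checking all 182 ordered pairs for relation 'overlaps'; matching pairs in alphabetical order:
(B, E): B overlaps E ✓
(B, P): B overlaps P ✓
(D, V): D overlaps V ✓
(E, D): E overlaps D ✓
(E, H): E overlaps H ✓
(E, P): E overlaps P ✓
(F, E): F overlaps E ✓
(F, P): F overlaps P ✓
(N, B): N overlaps B ✓
(N, E): N overlaps E ✓
(N, F): N overlaps F ✓
(N, Z): N overlaps Z ✓
(P, D): P overlaps D ✓
(P, H): P overlaps H ✓
(S, D): S overlaps D ✓
(S, H): S overlaps H ✓
(S, P): S overlaps P ✓
(Z, D): Z overlaps D ✓
(Z, E): Z overlaps E ✓
(Z, H): Z overlaps H ✓
(Z, P): Z overlaps P ✓
Count: 21.

21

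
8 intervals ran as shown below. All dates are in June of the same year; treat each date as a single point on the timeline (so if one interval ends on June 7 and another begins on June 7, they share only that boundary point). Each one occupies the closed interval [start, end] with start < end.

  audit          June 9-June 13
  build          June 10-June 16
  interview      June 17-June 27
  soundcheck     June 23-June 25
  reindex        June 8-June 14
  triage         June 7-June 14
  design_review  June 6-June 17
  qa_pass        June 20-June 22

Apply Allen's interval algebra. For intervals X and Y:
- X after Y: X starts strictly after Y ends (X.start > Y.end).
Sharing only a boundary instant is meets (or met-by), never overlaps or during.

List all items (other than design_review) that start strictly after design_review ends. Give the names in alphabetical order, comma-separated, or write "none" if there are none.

Target design_review = [June 6, June 17].
audit [June 9, June 13] → during → no.
build [June 10, June 16] → during → no.
interview [June 17, June 27] → met-by → no.
qa_pass [June 20, June 22] → after → yes.
reindex [June 8, June 14] → during → no.
soundcheck [June 23, June 25] → after → yes.
triage [June 7, June 14] → during → no.
Result: qa_pass, soundcheck.

qa_pass, soundcheck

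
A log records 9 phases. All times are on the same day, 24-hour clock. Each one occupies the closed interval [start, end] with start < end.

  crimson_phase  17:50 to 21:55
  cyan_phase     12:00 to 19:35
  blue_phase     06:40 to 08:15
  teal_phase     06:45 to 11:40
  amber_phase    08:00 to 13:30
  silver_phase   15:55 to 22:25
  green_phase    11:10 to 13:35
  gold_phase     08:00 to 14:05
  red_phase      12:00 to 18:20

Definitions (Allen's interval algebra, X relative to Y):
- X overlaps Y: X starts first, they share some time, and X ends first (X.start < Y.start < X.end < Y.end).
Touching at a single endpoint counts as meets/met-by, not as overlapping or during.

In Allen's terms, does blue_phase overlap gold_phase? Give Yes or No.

Yes

blue_phase = [06:40, 08:15], gold_phase = [08:00, 14:05].
Actual relation of blue_phase to gold_phase: overlaps.
Asked whether 'overlaps' holds → Yes.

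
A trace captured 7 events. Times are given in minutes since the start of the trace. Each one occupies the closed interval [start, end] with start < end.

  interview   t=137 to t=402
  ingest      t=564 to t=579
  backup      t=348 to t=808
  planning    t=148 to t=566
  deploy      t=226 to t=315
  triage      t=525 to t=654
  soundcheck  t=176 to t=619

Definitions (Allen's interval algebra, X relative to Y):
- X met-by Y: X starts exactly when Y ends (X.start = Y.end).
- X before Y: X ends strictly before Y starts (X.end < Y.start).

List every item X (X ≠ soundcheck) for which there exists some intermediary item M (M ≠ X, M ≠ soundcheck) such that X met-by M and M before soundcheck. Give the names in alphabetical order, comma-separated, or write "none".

none

Target soundcheck = [t=176, t=619].
Intermediaries M with M before soundcheck: none.
Union: none.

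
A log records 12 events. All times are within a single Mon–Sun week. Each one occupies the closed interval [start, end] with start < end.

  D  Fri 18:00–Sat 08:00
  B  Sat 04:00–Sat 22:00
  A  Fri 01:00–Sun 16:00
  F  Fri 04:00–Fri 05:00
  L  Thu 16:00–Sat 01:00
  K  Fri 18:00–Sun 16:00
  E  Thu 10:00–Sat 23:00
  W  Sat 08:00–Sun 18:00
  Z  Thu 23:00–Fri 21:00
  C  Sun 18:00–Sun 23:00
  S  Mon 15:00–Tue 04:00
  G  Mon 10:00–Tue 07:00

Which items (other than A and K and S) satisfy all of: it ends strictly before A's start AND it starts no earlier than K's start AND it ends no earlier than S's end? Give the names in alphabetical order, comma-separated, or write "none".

Conditions: its end is strictly before A's start (X.end < Fri 01:00) AND its start is no earlier than K's start (X.start >= Fri 18:00) AND its end is no earlier than S's end (X.end >= Tue 04:00).
B: end Sat 22:00 < Fri 01:00? ✗; start Sat 04:00 >= Fri 18:00? ✓; end Sat 22:00 >= Tue 04:00? ✓ → no.
C: end Sun 23:00 < Fri 01:00? ✗; start Sun 18:00 >= Fri 18:00? ✓; end Sun 23:00 >= Tue 04:00? ✓ → no.
D: end Sat 08:00 < Fri 01:00? ✗; start Fri 18:00 >= Fri 18:00? ✓; end Sat 08:00 >= Tue 04:00? ✓ → no.
E: end Sat 23:00 < Fri 01:00? ✗; start Thu 10:00 >= Fri 18:00? ✗; end Sat 23:00 >= Tue 04:00? ✓ → no.
F: end Fri 05:00 < Fri 01:00? ✗; start Fri 04:00 >= Fri 18:00? ✗; end Fri 05:00 >= Tue 04:00? ✓ → no.
G: end Tue 07:00 < Fri 01:00? ✓; start Mon 10:00 >= Fri 18:00? ✗; end Tue 07:00 >= Tue 04:00? ✓ → no.
L: end Sat 01:00 < Fri 01:00? ✗; start Thu 16:00 >= Fri 18:00? ✗; end Sat 01:00 >= Tue 04:00? ✓ → no.
W: end Sun 18:00 < Fri 01:00? ✗; start Sat 08:00 >= Fri 18:00? ✓; end Sun 18:00 >= Tue 04:00? ✓ → no.
Z: end Fri 21:00 < Fri 01:00? ✗; start Thu 23:00 >= Fri 18:00? ✗; end Fri 21:00 >= Tue 04:00? ✓ → no.
Result: none.

none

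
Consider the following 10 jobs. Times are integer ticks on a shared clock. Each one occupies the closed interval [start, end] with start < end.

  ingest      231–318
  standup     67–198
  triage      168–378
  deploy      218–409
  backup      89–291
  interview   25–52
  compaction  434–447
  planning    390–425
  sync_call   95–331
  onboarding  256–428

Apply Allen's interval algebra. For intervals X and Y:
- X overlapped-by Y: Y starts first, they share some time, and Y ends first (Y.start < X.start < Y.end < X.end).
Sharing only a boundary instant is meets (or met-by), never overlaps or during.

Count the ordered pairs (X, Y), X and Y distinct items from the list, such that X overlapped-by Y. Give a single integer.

16

Checking all 90 ordered pairs for relation 'overlapped-by'; matching pairs in alphabetical order:
(backup, standup): backup overlapped-by standup ✓
(deploy, backup): deploy overlapped-by backup ✓
(deploy, sync_call): deploy overlapped-by sync_call ✓
(deploy, triage): deploy overlapped-by triage ✓
(ingest, backup): ingest overlapped-by backup ✓
(onboarding, backup): onboarding overlapped-by backup ✓
(onboarding, deploy): onboarding overlapped-by deploy ✓
(onboarding, ingest): onboarding overlapped-by ingest ✓
(onboarding, sync_call): onboarding overlapped-by sync_call ✓
(onboarding, triage): onboarding overlapped-by triage ✓
(planning, deploy): planning overlapped-by deploy ✓
(sync_call, backup): sync_call overlapped-by backup ✓
(sync_call, standup): sync_call overlapped-by standup ✓
(triage, backup): triage overlapped-by backup ✓
(triage, standup): triage overlapped-by standup ✓
(triage, sync_call): triage overlapped-by sync_call ✓
Count: 16.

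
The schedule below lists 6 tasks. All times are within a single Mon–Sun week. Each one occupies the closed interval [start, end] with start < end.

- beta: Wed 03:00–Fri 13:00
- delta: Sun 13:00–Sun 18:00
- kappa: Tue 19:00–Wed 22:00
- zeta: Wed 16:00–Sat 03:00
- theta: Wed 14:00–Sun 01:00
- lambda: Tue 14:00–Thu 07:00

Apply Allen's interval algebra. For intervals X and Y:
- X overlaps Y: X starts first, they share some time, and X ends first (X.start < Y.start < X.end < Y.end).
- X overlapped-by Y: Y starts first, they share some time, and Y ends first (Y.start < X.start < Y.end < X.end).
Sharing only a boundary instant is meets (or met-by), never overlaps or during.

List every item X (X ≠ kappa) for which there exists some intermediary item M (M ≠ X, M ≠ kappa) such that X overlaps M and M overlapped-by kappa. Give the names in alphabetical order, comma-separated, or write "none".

Target kappa = [Tue 19:00, Wed 22:00].
Intermediaries M with M overlapped-by kappa: beta, theta, zeta.
Via beta — items with X overlaps beta: lambda.
Via theta — items with X overlaps theta: beta, lambda.
Via zeta — items with X overlaps zeta: beta, lambda.
Union: beta, lambda.

beta, lambda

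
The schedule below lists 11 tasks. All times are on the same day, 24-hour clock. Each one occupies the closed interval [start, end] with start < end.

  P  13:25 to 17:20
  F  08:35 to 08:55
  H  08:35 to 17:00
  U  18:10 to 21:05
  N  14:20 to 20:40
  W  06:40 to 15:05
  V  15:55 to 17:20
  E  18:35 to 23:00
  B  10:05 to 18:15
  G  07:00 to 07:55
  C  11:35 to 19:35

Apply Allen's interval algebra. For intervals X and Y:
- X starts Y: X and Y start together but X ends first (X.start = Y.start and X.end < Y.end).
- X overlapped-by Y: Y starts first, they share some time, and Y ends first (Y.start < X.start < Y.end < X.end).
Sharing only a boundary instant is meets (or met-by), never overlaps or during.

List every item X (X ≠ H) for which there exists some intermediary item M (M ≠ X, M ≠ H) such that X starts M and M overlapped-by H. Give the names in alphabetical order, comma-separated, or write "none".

none

Target H = [08:35, 17:00].
Intermediaries M with M overlapped-by H: B, C, N, P, V.
Via B — items with X starts B: none.
Via C — items with X starts C: none.
Via N — items with X starts N: none.
Via P — items with X starts P: none.
Via V — items with X starts V: none.
Union: none.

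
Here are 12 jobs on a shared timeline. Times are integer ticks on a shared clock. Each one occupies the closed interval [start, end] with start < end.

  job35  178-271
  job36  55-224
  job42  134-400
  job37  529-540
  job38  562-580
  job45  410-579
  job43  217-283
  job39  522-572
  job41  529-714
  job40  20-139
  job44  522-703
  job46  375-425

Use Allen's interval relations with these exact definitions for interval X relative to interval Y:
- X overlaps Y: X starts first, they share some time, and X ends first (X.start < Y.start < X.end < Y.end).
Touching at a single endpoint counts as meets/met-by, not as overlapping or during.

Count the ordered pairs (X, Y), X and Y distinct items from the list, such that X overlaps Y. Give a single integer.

Checking all 132 ordered pairs for relation 'overlaps'; matching pairs in alphabetical order:
(job35, job43): job35 overlaps job43 ✓
(job36, job35): job36 overlaps job35 ✓
(job36, job42): job36 overlaps job42 ✓
(job36, job43): job36 overlaps job43 ✓
(job39, job38): job39 overlaps job38 ✓
(job39, job41): job39 overlaps job41 ✓
(job40, job36): job40 overlaps job36 ✓
(job40, job42): job40 overlaps job42 ✓
(job42, job46): job42 overlaps job46 ✓
(job44, job41): job44 overlaps job41 ✓
(job45, job38): job45 overlaps job38 ✓
(job45, job41): job45 overlaps job41 ✓
(job45, job44): job45 overlaps job44 ✓
(job46, job45): job46 overlaps job45 ✓
Count: 14.

14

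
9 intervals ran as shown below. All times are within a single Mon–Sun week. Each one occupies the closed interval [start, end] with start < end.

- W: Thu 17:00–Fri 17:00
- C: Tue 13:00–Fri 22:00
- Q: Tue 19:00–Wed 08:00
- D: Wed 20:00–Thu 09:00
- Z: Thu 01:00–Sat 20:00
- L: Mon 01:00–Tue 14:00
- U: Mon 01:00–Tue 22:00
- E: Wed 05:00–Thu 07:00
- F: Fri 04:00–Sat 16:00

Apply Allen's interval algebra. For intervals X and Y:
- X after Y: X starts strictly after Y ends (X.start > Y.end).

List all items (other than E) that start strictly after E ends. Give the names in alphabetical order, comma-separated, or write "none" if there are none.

Target E = [Wed 05:00, Thu 07:00].
C [Tue 13:00, Fri 22:00] → contains → no.
D [Wed 20:00, Thu 09:00] → overlapped-by → no.
F [Fri 04:00, Sat 16:00] → after → yes.
L [Mon 01:00, Tue 14:00] → before → no.
Q [Tue 19:00, Wed 08:00] → overlaps → no.
U [Mon 01:00, Tue 22:00] → before → no.
W [Thu 17:00, Fri 17:00] → after → yes.
Z [Thu 01:00, Sat 20:00] → overlapped-by → no.
Result: F, W.

F, W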